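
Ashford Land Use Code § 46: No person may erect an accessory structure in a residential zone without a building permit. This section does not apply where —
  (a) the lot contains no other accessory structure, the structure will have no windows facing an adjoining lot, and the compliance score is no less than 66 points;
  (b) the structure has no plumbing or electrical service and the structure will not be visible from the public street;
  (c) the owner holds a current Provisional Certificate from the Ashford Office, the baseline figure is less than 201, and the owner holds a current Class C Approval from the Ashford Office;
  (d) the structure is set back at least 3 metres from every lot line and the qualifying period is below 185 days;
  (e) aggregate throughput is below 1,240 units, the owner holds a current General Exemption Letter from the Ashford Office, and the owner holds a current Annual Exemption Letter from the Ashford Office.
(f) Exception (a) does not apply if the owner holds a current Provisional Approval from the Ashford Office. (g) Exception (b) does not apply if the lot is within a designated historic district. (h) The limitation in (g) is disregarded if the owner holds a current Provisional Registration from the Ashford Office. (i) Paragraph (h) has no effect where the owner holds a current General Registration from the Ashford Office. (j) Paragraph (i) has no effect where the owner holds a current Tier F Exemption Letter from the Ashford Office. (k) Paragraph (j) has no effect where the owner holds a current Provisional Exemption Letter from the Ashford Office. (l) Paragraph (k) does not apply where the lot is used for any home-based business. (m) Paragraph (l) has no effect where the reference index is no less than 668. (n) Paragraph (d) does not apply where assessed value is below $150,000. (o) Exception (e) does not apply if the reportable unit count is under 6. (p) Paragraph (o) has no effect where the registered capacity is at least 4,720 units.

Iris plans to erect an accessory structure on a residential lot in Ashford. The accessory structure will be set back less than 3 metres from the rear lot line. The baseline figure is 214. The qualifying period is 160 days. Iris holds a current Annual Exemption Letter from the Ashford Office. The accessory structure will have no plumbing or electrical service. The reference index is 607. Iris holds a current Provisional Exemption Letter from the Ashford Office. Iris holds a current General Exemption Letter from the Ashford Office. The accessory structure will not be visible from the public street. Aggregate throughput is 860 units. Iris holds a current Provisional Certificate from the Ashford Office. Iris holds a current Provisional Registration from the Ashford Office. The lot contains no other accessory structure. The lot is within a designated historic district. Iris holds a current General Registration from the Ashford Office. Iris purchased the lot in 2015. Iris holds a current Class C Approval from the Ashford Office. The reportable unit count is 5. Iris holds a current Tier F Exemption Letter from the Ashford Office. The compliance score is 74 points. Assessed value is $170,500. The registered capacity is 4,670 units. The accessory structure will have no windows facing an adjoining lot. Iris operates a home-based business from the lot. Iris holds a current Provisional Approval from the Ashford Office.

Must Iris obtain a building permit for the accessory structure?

No — exception (b) applies; Iris does not need a building permit.

Exception (a) is satisfied on its face — the lot has no other accessory structure; no windows face an adjoining lot; the compliance score is 74 points, meeting the 66 points threshold. But applying paragraph (f): (f) operates against (a): a current Provisional Approval is held. (a) is therefore removed.
Exception (b) is satisfied on its face — there is no plumbing or electrical service; the structure will not be visible from the street. Under paragraphs (g)–(m): (g) applies (the lot is in a historic district), but is set aside by (h): (h) applies — a current Provisional Registration is held. (i) would limit (h) — a current General Registration is held — but (j) sets (i) aside: (j) operates against (i): a current Tier F Exemption Letter is held. (k) is engaged (a current Provisional Exemption Letter is held), but is itself disapplied by (l): (l) is engaged — a home-based business operates on the lot. (m), which would lift (l), is not triggered — the reference index is 607, short of 668. So (b) applies.
Exception (c) does not apply: the baseline figure is 214, not less than 201.
Exception (d) does not apply: the rear setback is under 3 m.
Exception (e)'s conditions are all satisfied: aggregate throughput is 860 units, below the 1,240 units limit; a current General Exemption Letter is held; a current Annual Exemption Letter is held. But: (o) operates against (e): the reportable unit count is 5, under the 6 limit. (p) is inapplicable (the registered capacity is 4,670 units, short of 4,720 units), so (o) stands. So (e) is unavailable.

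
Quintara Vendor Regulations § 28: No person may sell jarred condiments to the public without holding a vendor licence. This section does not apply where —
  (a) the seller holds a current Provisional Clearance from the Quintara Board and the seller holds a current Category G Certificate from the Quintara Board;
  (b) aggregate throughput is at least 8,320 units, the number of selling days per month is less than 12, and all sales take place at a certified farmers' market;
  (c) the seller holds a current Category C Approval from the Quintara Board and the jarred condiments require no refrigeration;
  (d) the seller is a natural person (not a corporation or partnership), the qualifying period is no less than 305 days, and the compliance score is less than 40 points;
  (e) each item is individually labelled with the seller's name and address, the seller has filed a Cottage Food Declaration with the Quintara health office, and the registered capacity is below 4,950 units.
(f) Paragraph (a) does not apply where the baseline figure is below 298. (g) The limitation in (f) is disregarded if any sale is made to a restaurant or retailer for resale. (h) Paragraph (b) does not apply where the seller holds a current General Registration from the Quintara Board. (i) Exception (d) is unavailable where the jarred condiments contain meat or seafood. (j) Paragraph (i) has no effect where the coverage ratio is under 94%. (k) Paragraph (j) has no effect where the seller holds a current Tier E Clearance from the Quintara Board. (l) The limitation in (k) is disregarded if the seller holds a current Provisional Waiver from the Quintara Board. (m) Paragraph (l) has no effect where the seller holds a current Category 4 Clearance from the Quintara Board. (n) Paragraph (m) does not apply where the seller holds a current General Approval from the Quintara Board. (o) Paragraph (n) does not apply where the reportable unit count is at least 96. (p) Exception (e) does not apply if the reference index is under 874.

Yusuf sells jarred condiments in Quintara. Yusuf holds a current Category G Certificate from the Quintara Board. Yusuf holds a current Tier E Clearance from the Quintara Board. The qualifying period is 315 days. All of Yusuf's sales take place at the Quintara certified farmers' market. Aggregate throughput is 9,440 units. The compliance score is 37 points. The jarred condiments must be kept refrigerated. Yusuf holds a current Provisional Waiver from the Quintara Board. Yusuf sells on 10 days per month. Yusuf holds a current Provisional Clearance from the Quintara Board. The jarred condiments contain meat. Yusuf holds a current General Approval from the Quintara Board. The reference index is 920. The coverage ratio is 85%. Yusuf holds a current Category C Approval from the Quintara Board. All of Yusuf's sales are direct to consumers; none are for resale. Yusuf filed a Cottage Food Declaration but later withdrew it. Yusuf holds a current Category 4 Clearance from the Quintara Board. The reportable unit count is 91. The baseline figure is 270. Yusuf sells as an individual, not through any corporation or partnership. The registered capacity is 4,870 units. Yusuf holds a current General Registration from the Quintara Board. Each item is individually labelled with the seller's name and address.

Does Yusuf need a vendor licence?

No — exception (d) applies; Yusuf is not required to hold a vendor licence.

Exception (a) is satisfied on its face — a current Provisional Clearance is held; a current Category G Certificate is held. Turning to paragraphs (f)–(g): (f) operates against (a): the baseline figure is 270, below the 298 limit. (g) is not triggered (no sales are for resale), so (f) stands. So (a) is unavailable.
All of (b)'s requirements are met (aggregate throughput is 9,440 units, meeting the 8,320 units threshold; the number of selling days per month is 10, less than the 12 limit; all sales are at a certified farmers' market). But applying paragraph (h): (h) is triggered — a current General Registration is held. (b) is therefore removed.
Exception (c) fails — the jarred condiments require refrigeration.
Exception (d)'s conditions are all satisfied: the seller is a natural person; the qualifying period is 315 days, meeting the 305 days threshold; the compliance score is 37 points, less than the 40 points limit. Under paragraphs (i)–(o): (i) is engaged (the jarred condiments contain meat), but is set aside by (j): (j) operates against (i): the coverage ratio is 85%, under the 94% limit. (k) would limit (j) — a current Tier E Clearance is held — but (l) sets (k) aside: (l) operates against (k): a current Provisional Waiver is held. (m) would limit (l) — a current Category 4 Clearance is held — but (n) sets (m) aside: (n) operates against (m): a current General Approval is held. (o), which would lift (n), is not engaged — the reportable unit count is 91, short of 96. Exception (d) stands.
Exception (e) does not apply: the Cottage Food Declaration was withdrawn.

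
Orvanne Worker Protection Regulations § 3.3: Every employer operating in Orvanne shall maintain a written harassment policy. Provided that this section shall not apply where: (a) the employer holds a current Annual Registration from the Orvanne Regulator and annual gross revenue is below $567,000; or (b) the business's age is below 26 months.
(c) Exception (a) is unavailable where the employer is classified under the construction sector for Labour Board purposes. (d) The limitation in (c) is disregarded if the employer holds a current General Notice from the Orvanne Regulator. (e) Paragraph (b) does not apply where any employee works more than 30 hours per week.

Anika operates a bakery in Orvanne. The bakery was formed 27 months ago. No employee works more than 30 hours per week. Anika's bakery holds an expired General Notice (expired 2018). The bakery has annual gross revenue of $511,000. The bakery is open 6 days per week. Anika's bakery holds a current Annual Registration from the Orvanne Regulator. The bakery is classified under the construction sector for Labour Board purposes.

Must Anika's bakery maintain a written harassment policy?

All of (a)'s requirements are met (a current Annual Registration is held; annual gross revenue is $511,000, below the $567,000 limit). But applying paragraphs (c)–(d): (c) applies — the bakery is classified under the construction sector. (d), which would lift (c), is inapplicable — the General Notice is not current. So (a) is unavailable.
Exception (b) does not apply: the business's age is 27 months, not below 26 months.
No exception is made out. Anika's bakery falls within the general rule.

Yes — Anika's bakery must maintain a written harassment policy.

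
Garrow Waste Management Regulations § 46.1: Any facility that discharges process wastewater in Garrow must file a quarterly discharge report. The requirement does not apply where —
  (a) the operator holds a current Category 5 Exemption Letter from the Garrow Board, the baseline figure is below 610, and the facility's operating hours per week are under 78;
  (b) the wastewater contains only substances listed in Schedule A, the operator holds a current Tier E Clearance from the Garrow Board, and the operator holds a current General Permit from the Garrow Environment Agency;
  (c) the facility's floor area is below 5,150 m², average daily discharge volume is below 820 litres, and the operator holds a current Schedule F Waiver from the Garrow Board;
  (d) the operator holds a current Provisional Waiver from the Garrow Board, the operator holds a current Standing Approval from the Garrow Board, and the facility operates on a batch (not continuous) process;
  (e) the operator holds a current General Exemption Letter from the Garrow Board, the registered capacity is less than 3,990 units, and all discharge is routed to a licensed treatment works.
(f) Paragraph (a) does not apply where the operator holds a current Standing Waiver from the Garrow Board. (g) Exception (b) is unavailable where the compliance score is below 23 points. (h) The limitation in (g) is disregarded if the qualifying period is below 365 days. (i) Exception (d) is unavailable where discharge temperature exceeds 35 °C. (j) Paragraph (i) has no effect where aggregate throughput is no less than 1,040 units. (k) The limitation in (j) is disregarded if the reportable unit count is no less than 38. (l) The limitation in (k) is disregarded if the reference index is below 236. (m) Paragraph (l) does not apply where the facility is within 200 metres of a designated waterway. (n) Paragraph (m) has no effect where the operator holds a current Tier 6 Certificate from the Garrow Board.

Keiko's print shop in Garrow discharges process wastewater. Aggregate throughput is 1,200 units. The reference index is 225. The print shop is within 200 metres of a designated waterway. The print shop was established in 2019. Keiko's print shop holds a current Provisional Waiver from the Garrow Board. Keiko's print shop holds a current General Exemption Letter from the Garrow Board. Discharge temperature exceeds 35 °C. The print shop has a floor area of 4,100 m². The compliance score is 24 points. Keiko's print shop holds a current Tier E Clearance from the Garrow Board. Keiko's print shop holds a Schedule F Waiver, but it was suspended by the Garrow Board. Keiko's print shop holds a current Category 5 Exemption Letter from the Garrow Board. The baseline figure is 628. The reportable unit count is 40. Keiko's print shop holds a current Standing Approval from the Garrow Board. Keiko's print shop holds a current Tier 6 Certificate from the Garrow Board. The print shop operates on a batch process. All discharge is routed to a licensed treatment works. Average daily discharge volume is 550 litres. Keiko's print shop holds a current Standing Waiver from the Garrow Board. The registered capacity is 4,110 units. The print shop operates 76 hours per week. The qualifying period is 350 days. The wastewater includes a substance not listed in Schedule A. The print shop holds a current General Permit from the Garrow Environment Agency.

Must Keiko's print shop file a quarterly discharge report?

No — exception (d) applies; Keiko's print shop is not required to file a quarterly discharge report.

Exception (a) requires that the baseline figure is below 610; but the baseline figure is 628, not below 610, so (a) is unavailable.
Exception (b) does not apply: the wastewater includes a non-Schedule-A substance.
Exception (c) fails — no current Schedule F Waiver is held.
Exception (d)'s conditions are all satisfied: a current Provisional Waiver is held; a current Standing Approval is held; the facility operates on a batch process. As to paragraphs (i)–(n): (i) would limit (d) — discharge temperature exceeds 35 °C — but (j) sets (i) aside: (j) is engaged — aggregate throughput is 1,200 units, meeting the 1,040 units threshold. (k) would limit (j) — the reportable unit count is 40, meeting the 38 threshold — but (l) sets (k) aside: (l) operates — the reference index is 225, below the 236 limit. (m) would limit (l) — the print shop is within 200 m of a designated waterway — but (n) sets (m) aside: (n) operates against (m): a current Tier 6 Certificate is held. So (d) applies.
Exception (e) does not apply: the registered capacity is 4,110 units, not less than 3,990 units.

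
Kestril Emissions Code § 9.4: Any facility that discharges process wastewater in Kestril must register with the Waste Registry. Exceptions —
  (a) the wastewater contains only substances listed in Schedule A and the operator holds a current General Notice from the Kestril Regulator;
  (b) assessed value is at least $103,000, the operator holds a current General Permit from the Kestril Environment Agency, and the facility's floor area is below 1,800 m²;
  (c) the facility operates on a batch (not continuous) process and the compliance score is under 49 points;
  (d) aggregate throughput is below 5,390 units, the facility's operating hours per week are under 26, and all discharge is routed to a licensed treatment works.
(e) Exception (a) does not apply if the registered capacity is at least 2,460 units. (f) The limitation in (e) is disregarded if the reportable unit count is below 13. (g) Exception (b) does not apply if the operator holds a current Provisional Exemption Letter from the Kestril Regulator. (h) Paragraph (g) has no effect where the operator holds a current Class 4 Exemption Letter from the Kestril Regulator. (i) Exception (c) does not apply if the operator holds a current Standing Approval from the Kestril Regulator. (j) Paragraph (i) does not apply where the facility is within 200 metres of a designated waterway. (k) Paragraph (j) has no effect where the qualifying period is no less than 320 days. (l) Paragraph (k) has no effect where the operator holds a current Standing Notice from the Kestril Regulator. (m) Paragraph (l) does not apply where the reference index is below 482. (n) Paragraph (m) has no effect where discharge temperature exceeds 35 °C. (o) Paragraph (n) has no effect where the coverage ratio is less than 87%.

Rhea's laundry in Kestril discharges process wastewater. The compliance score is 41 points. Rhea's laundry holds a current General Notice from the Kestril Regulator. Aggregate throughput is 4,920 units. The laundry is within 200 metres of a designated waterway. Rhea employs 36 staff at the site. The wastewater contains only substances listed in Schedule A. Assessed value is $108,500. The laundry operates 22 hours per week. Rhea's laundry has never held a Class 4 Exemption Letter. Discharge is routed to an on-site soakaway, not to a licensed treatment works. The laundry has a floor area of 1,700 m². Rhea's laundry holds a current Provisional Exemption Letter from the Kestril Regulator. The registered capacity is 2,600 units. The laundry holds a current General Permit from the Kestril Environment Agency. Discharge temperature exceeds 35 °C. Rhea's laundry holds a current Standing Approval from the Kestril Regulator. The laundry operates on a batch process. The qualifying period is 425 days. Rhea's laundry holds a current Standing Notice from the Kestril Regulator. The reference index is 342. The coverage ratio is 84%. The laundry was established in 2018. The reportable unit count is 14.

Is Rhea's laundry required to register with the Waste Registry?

Yes — Rhea's laundry must register with the Waste Registry.

Exception (a) is satisfied on its face — the wastewater is Schedule-A-only; a current General Notice is held. Turning to paragraphs (e)–(f): (e) is engaged — the registered capacity is 2,600 units, meeting the 2,460 units threshold. (f), which would lift (e), is not triggered — the reportable unit count is 14, not below 13. Exception (a) does not apply.
Exception (b)'s conditions are all satisfied: assessed value is $108,500, meeting the $103,000 threshold; a current General Permit is held; the facility's floor area is 1,700 m², below the 1,800 m² limit. But: (g) operates against (b): a current Provisional Exemption Letter is held. (h), which would lift (g), is not triggered — no current Class 4 Exemption Letter is held. (b) is therefore removed.
Exception (c): the facility operates on a batch process; the compliance score is 41 points, under the 49 points limit — every condition holds. But: (i) is engaged — a current Standing Approval is held. (j) would limit (i) — the laundry is within 200 m of a designated waterway — but (k) sets (j) aside: (k) is triggered — the qualifying period is 425 days, meeting the 320 days threshold. (l) is triggered (a current Standing Notice is held), but is displaced by (m): (m) operates against (l): the reference index is 342, below the 482 limit. (n) would limit (m) — discharge temperature exceeds 35 °C — but (o) sets (n) aside: (o) operates against (n): the coverage ratio is 84%, less than the 87% limit. Exception (c) does not apply.
Exception (d) fails — discharge is not routed to a licensed treatment works.
No exception applies. The general rule governs.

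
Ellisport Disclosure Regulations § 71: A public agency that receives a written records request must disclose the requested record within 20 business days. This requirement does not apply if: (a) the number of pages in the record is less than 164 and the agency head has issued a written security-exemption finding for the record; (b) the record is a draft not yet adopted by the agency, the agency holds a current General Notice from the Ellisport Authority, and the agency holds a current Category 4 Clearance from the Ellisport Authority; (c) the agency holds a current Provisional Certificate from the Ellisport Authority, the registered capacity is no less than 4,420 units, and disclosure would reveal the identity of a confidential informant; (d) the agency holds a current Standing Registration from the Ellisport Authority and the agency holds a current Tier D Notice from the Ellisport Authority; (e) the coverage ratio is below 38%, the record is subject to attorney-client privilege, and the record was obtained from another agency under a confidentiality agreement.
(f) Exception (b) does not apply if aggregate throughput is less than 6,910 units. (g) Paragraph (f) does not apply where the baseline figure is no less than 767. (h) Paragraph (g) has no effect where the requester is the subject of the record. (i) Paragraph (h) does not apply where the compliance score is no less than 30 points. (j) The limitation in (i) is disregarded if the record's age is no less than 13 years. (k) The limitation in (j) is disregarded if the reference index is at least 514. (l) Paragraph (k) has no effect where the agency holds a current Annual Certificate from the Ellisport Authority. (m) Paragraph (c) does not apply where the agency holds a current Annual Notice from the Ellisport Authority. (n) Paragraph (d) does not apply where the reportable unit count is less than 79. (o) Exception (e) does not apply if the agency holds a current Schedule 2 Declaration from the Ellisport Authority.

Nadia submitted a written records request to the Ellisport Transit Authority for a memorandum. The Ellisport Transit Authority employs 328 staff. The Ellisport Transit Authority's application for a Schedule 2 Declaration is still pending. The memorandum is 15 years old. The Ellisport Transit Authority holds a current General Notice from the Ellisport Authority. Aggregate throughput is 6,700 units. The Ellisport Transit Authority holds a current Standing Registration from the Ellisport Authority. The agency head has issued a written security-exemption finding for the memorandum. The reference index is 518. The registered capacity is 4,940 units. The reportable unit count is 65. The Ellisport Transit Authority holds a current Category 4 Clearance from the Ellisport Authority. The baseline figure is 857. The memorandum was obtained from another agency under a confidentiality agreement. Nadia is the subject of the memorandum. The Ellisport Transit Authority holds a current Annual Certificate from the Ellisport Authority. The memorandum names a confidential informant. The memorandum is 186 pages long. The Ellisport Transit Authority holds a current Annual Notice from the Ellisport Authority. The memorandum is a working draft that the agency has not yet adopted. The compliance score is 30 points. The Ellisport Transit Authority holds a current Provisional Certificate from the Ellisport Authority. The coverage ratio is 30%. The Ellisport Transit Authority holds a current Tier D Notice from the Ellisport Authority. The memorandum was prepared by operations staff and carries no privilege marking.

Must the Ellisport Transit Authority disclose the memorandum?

Yes — the Ellisport Transit Authority must disclose the memorandum.

Exception (a) fails — the number of pages in the record is 186, not less than 164.
Exception (b)'s conditions are all satisfied: the memorandum is an unadopted draft; a current General Notice is held; a current Category 4 Clearance is held. Turning to paragraphs (f)–(l): (f) applies — aggregate throughput is 6,700 units, less than the 6,910 units limit. (g) applies (the baseline figure is 857, meeting the 767 threshold), but yields to (h): (h) operates against (g): Nadia is the subject of the memorandum. (i) applies (the compliance score is 30 points, meeting the 30 points threshold), but is displaced by (j): (j) operates against (i): the record's age is 15 years, meeting the 13 years threshold. (k) would limit (j) — the reference index is 518, meeting the 514 threshold — but (l) sets (k) aside: (l) operates against (k): a current Annual Certificate is held. So (b) is unavailable.
All of (c)'s requirements are met (a current Provisional Certificate is held; the registered capacity is 4,940 units, meeting the 4,420 units threshold; the memorandum names a confidential informant). But: (m) operates against (c): a current Annual Notice is held. So (c) is unavailable.
Exception (d)'s conditions are all satisfied: a current Standing Registration is held; a current Tier D Notice is held. But: (n) operates — the reportable unit count is 65, less than the 79 limit. Exception (d) does not apply.
Exception (e) requires that the record is subject to attorney-client privilege; but the memorandum carries no privilege marking, so (e) is unavailable.
No exception displaces § 71.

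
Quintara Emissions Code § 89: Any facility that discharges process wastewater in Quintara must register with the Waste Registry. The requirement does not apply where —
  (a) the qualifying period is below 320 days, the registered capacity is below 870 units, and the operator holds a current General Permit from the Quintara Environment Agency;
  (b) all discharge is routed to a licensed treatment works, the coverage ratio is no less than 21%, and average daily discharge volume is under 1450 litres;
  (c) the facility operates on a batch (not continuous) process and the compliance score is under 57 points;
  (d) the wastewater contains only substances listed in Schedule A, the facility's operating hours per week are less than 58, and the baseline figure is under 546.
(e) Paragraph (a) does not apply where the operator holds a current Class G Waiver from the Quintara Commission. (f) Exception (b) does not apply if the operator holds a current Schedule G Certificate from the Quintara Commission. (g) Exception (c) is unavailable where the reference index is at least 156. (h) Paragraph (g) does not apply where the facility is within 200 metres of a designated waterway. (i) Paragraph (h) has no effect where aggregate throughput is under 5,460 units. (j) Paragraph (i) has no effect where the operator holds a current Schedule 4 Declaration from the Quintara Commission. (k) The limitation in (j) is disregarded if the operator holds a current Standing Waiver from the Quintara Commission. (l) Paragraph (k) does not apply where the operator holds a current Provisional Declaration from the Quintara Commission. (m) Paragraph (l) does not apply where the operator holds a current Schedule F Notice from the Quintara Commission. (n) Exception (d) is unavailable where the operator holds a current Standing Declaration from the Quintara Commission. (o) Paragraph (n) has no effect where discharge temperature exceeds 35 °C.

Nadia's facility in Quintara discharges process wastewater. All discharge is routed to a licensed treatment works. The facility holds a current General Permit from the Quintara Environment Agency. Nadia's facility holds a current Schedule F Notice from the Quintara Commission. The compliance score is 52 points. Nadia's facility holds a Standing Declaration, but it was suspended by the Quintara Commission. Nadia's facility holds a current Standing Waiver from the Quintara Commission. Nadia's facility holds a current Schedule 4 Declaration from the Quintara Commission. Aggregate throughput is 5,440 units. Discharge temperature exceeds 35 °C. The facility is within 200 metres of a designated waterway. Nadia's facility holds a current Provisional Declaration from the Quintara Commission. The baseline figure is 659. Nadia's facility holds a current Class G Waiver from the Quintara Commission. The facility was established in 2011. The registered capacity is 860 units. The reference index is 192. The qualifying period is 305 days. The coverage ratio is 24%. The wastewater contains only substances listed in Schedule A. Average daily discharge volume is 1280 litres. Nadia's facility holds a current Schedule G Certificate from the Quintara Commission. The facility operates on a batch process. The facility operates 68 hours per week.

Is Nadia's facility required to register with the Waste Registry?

Exception (a)'s conditions are all satisfied: the qualifying period is 305 days, below the 320 days limit; the registered capacity is 860 units, below the 870 units limit; a current General Permit is held. Turning to paragraph (e): (e) operates against (a): a current Class G Waiver is held. Exception (a) does not apply.
Exception (b) is satisfied on its face — discharge is routed to a licensed treatment works; the coverage ratio is 24%, meeting the 21% threshold; average daily discharge volume is 1280 litres, under the 1450 litres limit. Turning to paragraph (f): (f) operates against (b): a current Schedule G Certificate is held. So (b) is unavailable.
Exception (c) is satisfied on its face — the facility operates on a batch process; the compliance score is 52 points, under the 57 points limit. But applying paragraphs (g)–(m): (g) operates against (c): the reference index is 192, meeting the 156 threshold. (h) operates (the facility is within 200 m of a designated waterway), but is displaced by (i): (i) applies — aggregate throughput is 5,440 units, under the 5,460 units limit. (j) would limit (i) — a current Schedule 4 Declaration is held — but (k) sets (j) aside: (k) is engaged — a current Standing Waiver is held. (l) applies (a current Provisional Declaration is held), but is overridden by (m): (m) operates against (l): a current Schedule F Notice is held. Exception (c) does not apply.
Exception (d) does not apply: the facility's operating hours per week are 68, not less than 58.
No exception displaces § 89.

Yes — Nadia's facility must register with the Waste Registry.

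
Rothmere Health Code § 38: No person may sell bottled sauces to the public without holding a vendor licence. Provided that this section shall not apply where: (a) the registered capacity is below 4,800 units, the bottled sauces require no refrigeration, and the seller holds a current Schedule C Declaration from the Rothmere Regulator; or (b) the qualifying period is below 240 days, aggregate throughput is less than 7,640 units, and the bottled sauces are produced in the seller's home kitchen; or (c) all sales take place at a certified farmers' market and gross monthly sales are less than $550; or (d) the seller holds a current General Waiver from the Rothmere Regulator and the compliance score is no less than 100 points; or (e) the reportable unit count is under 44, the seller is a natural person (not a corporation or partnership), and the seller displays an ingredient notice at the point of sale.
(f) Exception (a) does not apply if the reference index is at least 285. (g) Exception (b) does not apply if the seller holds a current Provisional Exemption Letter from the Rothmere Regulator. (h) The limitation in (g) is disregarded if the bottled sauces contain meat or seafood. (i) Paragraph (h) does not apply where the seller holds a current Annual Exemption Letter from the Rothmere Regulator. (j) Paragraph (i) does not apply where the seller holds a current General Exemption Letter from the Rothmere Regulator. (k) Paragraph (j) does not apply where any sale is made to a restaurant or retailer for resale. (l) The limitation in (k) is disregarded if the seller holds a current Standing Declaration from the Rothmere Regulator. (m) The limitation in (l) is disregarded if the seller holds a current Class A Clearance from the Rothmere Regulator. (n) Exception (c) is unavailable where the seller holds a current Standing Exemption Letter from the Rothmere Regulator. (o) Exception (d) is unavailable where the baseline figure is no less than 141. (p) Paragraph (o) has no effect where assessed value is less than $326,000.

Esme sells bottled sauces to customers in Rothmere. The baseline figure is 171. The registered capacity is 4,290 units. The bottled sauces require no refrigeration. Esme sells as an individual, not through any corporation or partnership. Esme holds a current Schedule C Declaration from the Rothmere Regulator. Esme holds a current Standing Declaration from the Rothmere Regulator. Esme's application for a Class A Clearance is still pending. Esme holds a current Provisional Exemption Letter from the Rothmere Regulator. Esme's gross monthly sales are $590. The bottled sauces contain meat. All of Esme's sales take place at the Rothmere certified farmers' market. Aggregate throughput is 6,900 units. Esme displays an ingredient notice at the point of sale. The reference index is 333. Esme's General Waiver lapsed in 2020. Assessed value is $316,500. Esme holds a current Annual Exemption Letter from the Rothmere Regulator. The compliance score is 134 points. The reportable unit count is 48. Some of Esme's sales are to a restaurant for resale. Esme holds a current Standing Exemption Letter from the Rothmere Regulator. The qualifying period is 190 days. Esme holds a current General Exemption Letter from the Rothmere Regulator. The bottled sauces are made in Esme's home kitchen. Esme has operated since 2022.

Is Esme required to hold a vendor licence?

All of (a)'s requirements are met (the registered capacity is 4,290 units, below the 4,800 units limit; the bottled sauces are shelf-stable; a current Schedule C Declaration is held). But applying paragraph (f): (f) is engaged — the reference index is 333, meeting the 285 threshold. Exception (a) does not apply.
Exception (b)'s conditions are all satisfied: the qualifying period is 190 days, below the 240 days limit; aggregate throughput is 6,900 units, less than the 7,640 units limit; the bottled sauces are home-kitchen produced. Applying paragraphs (g)–(m): (g) would limit (b) — a current Provisional Exemption Letter is held — but (h) sets (g) aside: (h) operates against (g): the bottled sauces contain meat. (i) is engaged (a current Annual Exemption Letter is held), but is set aside by (j): (j) is engaged — a current General Exemption Letter is held. (k) applies (some sales are to a restaurant for resale), but is set aside by (l): (l) is triggered — a current Standing Declaration is held. (m) is not triggered (there is no Class A Clearance in force), so (l) stands. So (b) applies.
Exception (c) fails — gross monthly sales are $590, not less than $550.
Exception (d) requires that the seller holds a current General Waiver from the Rothmere Regulator; but the General Waiver is not current, so (d) is unavailable.
Exception (e) requires that the reportable unit count is under 44; but the reportable unit count is 48, not under 44, so (e) is unavailable.

No — exception (b) applies; Esme is not required to hold a vendor licence.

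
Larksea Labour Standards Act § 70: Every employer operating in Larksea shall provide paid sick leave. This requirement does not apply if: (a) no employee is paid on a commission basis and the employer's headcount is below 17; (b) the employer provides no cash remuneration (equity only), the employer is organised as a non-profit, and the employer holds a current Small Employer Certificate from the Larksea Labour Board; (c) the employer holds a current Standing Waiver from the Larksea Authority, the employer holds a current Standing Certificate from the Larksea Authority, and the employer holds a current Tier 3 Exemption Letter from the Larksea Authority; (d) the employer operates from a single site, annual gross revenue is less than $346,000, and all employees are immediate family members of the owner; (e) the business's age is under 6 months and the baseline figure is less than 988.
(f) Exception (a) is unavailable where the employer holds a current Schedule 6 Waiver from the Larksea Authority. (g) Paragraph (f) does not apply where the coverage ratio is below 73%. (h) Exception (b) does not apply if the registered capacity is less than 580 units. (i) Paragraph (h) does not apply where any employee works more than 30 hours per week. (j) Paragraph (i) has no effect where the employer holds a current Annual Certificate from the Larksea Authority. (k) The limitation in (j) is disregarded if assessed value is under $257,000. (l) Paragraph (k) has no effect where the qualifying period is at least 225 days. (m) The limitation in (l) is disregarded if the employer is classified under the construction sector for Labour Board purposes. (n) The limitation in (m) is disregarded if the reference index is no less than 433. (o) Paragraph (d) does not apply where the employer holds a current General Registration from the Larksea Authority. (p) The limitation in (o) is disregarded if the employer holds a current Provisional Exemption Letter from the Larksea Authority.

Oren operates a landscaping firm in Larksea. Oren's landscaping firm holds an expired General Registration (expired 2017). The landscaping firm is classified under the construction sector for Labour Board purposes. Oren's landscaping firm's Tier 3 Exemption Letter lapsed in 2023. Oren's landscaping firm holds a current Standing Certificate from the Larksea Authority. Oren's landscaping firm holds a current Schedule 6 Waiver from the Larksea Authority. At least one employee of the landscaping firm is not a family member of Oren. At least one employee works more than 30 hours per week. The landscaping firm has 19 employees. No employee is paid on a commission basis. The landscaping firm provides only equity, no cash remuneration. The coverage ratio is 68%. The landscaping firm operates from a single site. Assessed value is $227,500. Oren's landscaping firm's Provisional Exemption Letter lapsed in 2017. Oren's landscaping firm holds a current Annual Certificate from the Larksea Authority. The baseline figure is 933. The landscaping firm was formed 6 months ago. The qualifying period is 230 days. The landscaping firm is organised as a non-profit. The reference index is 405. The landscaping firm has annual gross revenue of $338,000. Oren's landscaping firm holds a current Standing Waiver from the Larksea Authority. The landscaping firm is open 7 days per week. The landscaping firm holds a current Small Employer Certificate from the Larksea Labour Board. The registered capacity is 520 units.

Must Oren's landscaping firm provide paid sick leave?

Exception (a) does not apply: the employer's headcount is 19, not below 17.
Exception (b)'s conditions are all satisfied: remuneration is equity-only; the employer is a non-profit; a current Small Employer Certificate is held. Applying paragraphs (h)–(n): (h) is triggered (the registered capacity is 520 units, less than the 580 units limit), but is set aside by (i): (i) operates against (h): at least one employee exceeds 30 hours/week. (j) applies (a current Annual Certificate is held), but is overridden by (k): (k) is engaged — assessed value is $227,500, under the $257,000 limit. (l) would limit (k) — the qualifying period is 230 days, meeting the 225 days threshold — but (m) sets (l) aside: (m) operates against (l): the landscaping firm is classified under the construction sector. (n) is not triggered (the reference index is 405, short of 433), so (m) stands. So (b) applies.
Exception (c) does not apply: no current Tier 3 Exemption Letter is held.
Exception (d) does not apply: at least one employee is not a family member.
Exception (e) does not apply: the business's age is 6 months, not under 6 months.

No — exception (b) applies; Oren's landscaping firm is not required to provide paid sick leave.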